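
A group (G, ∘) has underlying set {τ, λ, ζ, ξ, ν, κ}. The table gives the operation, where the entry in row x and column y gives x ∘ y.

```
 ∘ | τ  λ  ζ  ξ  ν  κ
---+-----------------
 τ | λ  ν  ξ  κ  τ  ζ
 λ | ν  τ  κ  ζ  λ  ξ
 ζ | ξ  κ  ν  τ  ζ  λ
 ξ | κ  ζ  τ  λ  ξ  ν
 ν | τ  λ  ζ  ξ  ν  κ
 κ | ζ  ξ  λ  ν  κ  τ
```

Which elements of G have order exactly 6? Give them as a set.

{κ, ξ}

Identity is ν. Compute the order of each non-identity element by repeated multiplication:
  τ: τ → λ → ν  (order 3)
  λ: λ → τ → ν  (order 3)
  ζ: ζ → ν  (order 2)
  ξ: ξ → λ → ζ → τ → κ → ν  (order 6)
  κ: κ → τ → ζ → λ → ξ → ν  (order 6)
Elements of order 6: {κ, ξ}.
(Structurally, G here is isomorphic to the cyclic group Z_6.)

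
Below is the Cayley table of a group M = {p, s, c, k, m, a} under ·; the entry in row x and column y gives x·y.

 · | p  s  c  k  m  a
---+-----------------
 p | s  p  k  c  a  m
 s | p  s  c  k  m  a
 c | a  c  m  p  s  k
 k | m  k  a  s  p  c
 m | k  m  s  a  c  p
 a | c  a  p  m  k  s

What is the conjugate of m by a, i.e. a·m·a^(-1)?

The identity is s. In row a, the entry s sits in column a, so a^(-1) = a.
a·m = k
k·a = c

c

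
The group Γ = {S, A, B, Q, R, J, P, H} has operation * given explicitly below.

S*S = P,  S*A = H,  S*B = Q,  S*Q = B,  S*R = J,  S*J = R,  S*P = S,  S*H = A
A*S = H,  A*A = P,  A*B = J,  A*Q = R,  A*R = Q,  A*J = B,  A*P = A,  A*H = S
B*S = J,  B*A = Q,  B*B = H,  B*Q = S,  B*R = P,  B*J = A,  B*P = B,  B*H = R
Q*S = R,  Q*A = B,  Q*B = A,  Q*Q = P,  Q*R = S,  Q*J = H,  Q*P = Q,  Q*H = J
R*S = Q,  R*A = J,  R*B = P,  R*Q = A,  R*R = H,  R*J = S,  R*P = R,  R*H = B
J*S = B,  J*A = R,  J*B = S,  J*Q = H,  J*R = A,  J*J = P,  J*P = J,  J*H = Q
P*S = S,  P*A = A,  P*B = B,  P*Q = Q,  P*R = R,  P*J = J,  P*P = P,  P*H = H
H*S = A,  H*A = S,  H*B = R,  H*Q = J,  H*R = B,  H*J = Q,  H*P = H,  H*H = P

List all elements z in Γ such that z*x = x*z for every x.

An element z is central iff its row equals its column in the table.
For R: R*S = Q ≠ J = S*R, so R ∉ Z.
Checking each element this way leaves Z(Γ) = {H, P}.

{H, P}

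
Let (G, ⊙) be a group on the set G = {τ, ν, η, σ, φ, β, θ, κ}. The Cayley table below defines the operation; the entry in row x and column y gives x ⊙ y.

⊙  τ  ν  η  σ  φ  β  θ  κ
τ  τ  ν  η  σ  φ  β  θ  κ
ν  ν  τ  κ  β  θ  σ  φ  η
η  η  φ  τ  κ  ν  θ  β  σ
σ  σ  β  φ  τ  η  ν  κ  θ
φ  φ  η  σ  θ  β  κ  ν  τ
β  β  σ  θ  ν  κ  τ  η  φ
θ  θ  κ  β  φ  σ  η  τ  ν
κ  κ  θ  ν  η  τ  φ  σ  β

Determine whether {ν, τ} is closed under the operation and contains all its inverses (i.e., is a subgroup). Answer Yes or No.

{ν, τ} contains the identity τ.
Checking products: every product of two elements of {ν, τ} (read from the table) lies in {ν, τ}, so the set is closed.
In a finite group, a nonempty closed subset is a subgroup. So {ν, τ} ≤ G.
(Structurally, G here is isomorphic to the dihedral group D_4.)

Yes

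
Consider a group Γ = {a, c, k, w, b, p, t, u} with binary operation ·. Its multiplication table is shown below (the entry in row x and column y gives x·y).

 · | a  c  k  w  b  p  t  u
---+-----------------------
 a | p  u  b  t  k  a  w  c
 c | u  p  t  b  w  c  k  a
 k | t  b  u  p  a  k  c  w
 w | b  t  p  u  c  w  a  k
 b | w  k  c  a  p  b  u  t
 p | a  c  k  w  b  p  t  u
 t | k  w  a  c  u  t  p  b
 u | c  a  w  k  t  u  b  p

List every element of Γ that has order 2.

{a, b, c, t, u}

Identity is p. Compute the order of each non-identity element by repeated multiplication:
  a: a → p  (order 2)
  c: c → p  (order 2)
  k: k → u → w → p  (order 4)
  w: w → u → k → p  (order 4)
  b: b → p  (order 2)
  t: t → p  (order 2)
  u: u → p  (order 2)
Elements of order 2: {a, b, c, t, u}.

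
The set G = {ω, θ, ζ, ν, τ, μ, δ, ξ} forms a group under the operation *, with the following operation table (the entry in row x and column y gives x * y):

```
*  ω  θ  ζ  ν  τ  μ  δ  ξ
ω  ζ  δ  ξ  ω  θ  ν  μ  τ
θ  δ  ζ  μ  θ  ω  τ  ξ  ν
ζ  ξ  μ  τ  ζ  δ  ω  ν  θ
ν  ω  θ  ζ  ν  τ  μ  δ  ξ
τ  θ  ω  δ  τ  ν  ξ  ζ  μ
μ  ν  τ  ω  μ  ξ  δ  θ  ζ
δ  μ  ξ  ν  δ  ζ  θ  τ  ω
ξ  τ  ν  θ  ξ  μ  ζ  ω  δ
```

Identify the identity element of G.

The identity e satisfies e * x = x for all x, so its row in the table reproduces the column headers.
Row ν reads: ω, θ, ζ, ν, τ, μ, δ, ξ — exactly the header order. So ν is the identity.

ν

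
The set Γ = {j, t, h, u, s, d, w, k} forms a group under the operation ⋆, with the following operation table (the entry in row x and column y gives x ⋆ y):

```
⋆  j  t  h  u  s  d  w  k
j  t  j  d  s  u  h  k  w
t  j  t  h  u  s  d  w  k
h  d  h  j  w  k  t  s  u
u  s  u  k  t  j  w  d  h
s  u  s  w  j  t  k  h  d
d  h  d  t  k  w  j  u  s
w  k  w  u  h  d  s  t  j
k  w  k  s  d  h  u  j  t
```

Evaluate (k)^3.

k

k^1 = k
k^2 = k ⋆ k = t
k^3 = t ⋆ k = k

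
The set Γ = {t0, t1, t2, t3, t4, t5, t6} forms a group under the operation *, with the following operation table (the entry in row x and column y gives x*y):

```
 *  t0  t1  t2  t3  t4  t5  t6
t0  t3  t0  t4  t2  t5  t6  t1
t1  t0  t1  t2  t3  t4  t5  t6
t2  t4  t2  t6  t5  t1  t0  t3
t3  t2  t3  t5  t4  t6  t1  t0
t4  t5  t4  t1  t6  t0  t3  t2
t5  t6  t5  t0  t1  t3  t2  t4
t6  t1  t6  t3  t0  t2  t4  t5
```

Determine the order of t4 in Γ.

The identity element is t1 (its row matches the header).
t4^1 = t4
t4^2 = t4*t4 = t0
t4^3 = t0*t4 = t5
t4^4 = t5*t4 = t3
t4^5 = t3*t4 = t6
t4^6 = t6*t4 = t2
t4^7 = t2*t4 = t1
The first power of t4 equal to the identity is t4^7, so ord(t4) = 7.

7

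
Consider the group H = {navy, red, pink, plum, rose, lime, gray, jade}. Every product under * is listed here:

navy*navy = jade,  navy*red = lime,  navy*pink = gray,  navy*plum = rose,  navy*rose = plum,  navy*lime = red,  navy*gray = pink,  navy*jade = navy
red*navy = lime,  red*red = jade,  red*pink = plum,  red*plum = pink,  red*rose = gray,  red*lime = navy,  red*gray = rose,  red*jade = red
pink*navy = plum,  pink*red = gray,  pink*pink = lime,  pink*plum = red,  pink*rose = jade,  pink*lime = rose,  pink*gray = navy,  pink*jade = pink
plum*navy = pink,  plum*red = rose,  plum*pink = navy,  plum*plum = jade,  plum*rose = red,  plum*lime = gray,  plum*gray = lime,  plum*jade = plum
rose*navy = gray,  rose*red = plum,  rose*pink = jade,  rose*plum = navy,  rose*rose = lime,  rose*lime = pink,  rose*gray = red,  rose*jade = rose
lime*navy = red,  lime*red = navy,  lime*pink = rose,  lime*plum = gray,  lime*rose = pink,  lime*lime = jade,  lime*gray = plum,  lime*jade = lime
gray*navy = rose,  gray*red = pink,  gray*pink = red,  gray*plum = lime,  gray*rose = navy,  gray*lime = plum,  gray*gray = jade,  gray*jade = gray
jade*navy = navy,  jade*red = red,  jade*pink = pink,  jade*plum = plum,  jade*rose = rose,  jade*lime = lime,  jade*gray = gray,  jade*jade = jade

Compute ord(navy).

The identity element is jade (its row matches the header).
navy^1 = navy
navy^2 = navy*navy = jade
The first power of navy equal to the identity is navy^2, so ord(navy) = 2.

2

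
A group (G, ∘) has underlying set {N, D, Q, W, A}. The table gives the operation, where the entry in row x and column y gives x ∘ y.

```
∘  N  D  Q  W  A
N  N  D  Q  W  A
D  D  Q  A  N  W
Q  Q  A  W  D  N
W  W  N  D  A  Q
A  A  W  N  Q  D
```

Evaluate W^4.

D

W^1 = W
W^2 = W ∘ W = A
W^3 = A ∘ W = Q
W^4 = Q ∘ W = D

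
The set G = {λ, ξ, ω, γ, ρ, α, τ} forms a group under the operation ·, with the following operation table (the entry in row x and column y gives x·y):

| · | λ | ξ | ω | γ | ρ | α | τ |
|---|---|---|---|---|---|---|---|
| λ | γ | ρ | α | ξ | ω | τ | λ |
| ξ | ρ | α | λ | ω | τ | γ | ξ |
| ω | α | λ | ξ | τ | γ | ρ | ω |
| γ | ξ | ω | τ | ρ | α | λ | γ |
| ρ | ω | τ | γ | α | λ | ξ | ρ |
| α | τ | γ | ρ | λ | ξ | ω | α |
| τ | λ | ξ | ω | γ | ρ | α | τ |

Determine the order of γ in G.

The identity element is τ (its row matches the header).
γ^1 = γ
γ^2 = γ·γ = ρ
γ^3 = ρ·γ = α
γ^4 = α·γ = λ
γ^5 = λ·γ = ξ
γ^6 = ξ·γ = ω
γ^7 = ω·γ = τ
The first power of γ equal to the identity is γ^7, so ord(γ) = 7.

7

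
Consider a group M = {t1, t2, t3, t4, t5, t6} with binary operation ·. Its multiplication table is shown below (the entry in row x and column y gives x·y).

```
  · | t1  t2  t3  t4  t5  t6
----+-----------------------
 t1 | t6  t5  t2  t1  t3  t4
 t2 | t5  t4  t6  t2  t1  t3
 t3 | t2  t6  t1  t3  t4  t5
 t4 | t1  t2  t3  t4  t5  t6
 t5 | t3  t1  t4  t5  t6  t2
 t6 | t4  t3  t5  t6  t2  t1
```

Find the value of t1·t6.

Read row t1, column t6: t1·t6 = t4.

t4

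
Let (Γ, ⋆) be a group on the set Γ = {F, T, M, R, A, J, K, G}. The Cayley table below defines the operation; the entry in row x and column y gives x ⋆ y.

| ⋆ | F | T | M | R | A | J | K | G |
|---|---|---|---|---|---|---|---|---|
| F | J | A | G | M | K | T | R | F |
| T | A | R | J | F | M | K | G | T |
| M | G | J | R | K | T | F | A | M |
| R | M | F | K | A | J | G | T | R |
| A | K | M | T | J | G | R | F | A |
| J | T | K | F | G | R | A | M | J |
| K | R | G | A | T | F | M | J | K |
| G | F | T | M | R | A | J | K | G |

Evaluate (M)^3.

M^1 = M
M^2 = M ⋆ M = R
M^3 = R ⋆ M = K
(Structurally, Γ here is isomorphic to the cyclic group Z_8.)

K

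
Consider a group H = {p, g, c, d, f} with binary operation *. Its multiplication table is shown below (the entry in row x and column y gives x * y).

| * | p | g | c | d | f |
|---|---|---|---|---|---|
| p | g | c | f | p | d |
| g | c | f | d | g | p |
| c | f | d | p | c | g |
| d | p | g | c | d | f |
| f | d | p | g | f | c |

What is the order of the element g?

5

The identity element is d (its row matches the header).
g^1 = g
g^2 = g * g = f
g^3 = f * g = p
g^4 = p * g = c
g^5 = c * g = d
The first power of g equal to the identity is g^5, so ord(g) = 5.
(Structurally, H here is isomorphic to the cyclic group Z_5.)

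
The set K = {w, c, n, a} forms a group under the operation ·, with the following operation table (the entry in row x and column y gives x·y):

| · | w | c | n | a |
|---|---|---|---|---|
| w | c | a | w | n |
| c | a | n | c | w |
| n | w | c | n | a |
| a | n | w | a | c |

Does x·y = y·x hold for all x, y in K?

Yes

Check whether the table is symmetric across its main diagonal.
Every entry (row x, col y) equals the entry (row y, col x), so K is abelian.
(In fact K ≅ the cyclic group Z_4.)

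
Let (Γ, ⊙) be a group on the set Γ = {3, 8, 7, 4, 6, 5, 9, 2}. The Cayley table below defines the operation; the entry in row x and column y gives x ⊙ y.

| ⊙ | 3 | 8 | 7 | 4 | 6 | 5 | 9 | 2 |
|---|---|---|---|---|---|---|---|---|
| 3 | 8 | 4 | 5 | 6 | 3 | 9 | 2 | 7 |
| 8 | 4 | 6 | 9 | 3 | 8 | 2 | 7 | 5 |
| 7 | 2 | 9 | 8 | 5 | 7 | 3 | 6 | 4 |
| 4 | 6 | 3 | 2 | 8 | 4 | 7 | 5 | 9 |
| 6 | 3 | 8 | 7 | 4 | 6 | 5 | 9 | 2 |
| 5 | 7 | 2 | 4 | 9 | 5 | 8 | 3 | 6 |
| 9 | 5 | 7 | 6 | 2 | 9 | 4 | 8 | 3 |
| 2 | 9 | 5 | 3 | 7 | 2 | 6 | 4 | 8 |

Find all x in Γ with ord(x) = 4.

Identity is 6. Compute the order of each non-identity element by repeated multiplication:
  3: 3 → 8 → 4 → 6  (order 4)
  8: 8 → 6  (order 2)
  7: 7 → 8 → 9 → 6  (order 4)
  4: 4 → 8 → 3 → 6  (order 4)
  5: 5 → 8 → 2 → 6  (order 4)
  9: 9 → 8 → 7 → 6  (order 4)
  2: 2 → 8 → 5 → 6  (order 4)
Elements of order 4: {2, 3, 4, 5, 7, 9}.

{2, 3, 4, 5, 7, 9}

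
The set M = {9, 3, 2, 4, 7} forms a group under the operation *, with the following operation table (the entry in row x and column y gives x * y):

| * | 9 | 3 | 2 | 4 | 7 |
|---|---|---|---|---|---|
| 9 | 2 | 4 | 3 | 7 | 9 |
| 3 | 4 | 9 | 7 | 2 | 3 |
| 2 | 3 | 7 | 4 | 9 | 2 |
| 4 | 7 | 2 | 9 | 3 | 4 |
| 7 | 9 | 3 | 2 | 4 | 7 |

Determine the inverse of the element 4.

9

First locate the identity: row 7 matches the header, so 7 is the identity.
Scan row 4 for 7: 4 * 9 = 7. Hence 4^(-1) = 9.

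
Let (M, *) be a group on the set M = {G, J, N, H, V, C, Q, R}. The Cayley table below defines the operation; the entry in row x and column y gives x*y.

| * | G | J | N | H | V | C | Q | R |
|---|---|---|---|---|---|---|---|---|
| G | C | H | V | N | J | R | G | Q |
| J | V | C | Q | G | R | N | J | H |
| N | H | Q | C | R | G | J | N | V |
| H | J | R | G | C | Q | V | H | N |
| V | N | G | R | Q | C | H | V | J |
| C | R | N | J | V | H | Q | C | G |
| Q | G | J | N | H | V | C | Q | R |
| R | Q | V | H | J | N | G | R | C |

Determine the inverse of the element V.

H

First locate the identity: row Q matches the header, so Q is the identity.
Scan row V for Q: V*H = Q. Hence V^(-1) = H.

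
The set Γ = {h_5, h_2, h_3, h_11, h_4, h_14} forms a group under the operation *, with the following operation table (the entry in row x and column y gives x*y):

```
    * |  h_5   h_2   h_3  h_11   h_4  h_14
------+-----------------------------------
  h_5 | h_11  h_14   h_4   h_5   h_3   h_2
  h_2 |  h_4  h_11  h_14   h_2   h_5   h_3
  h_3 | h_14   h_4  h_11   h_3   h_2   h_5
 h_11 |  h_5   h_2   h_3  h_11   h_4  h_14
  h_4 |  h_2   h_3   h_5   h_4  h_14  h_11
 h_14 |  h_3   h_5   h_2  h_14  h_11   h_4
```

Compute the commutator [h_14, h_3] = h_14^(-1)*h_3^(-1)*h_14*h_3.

h_14

Identity is h_11; from the table h_14^(-1) = h_4 and h_3^(-1) = h_3.
h_4*h_3 = h_5
h_5*h_14 = h_2
h_2*h_3 = h_14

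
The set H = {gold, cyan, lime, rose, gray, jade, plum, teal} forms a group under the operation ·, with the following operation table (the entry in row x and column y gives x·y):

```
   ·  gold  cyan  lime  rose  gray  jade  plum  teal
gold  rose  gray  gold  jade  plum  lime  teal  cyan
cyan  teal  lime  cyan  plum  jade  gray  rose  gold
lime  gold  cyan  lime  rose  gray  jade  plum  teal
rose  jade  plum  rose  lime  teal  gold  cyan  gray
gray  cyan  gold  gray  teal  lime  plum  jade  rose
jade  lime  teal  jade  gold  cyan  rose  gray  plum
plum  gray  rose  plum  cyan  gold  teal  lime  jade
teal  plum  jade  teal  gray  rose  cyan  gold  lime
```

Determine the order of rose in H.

The identity element is lime (its row matches the header).
rose^1 = rose
rose^2 = rose·rose = lime
The first power of rose equal to the identity is rose^2, so ord(rose) = 2.

2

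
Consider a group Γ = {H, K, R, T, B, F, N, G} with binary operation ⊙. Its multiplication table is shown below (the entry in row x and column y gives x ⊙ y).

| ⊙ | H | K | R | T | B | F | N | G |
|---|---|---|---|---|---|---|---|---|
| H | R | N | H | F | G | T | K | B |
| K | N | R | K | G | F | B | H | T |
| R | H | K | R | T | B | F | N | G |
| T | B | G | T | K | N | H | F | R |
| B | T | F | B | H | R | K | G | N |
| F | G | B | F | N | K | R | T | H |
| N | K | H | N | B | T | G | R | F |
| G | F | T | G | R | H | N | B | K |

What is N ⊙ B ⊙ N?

N ⊙ B = T
T ⊙ N = F
(Structurally, Γ here is isomorphic to the dihedral group D_4.)

F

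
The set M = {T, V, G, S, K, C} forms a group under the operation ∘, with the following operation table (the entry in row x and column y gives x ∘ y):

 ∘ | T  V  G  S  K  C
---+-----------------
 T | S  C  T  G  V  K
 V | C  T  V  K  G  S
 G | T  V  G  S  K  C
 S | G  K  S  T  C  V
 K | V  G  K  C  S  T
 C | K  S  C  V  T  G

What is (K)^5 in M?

V

K^1 = K
K^2 = K ∘ K = S
K^3 = S ∘ K = C
K^4 = C ∘ K = T
K^5 = T ∘ K = V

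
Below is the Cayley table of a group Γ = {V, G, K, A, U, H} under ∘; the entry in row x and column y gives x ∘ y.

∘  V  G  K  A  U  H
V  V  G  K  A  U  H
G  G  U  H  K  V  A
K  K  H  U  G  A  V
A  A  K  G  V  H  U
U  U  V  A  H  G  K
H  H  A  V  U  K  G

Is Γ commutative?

Check whether the table is symmetric across its main diagonal.
Every entry (row x, col y) equals the entry (row y, col x), so Γ is abelian.
(In fact Γ ≅ the cyclic group Z_6.)

Yes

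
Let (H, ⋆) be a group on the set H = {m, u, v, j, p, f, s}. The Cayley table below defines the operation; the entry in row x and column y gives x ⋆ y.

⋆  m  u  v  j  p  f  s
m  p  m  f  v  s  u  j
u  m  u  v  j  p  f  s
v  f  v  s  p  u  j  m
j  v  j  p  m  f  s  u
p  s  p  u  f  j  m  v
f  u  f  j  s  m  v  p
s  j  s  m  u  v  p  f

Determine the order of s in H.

The identity element is u (its row matches the header).
s^1 = s
s^2 = s ⋆ s = f
s^3 = f ⋆ s = p
s^4 = p ⋆ s = v
s^5 = v ⋆ s = m
s^6 = m ⋆ s = j
s^7 = j ⋆ s = u
The first power of s equal to the identity is s^7, so ord(s) = 7.

7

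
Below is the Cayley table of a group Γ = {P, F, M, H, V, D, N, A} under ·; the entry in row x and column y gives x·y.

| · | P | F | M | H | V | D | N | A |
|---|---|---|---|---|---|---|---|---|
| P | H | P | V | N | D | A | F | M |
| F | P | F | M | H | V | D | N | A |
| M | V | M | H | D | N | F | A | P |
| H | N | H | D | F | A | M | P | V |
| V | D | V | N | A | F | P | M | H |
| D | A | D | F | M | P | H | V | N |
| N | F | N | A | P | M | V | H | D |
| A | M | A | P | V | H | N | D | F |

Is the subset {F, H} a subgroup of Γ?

{F, H} contains the identity F.
Checking products: every product of two elements of {F, H} (read from the table) lies in {F, H}, so the set is closed.
In a finite group, a nonempty closed subset is a subgroup. So {F, H} ≤ Γ.

Yes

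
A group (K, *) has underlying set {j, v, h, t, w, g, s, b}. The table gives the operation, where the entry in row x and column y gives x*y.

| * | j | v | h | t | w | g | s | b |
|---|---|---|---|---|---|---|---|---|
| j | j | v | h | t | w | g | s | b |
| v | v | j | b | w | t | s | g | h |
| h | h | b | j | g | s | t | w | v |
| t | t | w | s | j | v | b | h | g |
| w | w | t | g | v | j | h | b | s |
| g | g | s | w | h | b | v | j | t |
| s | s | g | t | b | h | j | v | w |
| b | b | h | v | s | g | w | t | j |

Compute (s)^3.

g

s^1 = s
s^2 = s*s = v
s^3 = v*s = g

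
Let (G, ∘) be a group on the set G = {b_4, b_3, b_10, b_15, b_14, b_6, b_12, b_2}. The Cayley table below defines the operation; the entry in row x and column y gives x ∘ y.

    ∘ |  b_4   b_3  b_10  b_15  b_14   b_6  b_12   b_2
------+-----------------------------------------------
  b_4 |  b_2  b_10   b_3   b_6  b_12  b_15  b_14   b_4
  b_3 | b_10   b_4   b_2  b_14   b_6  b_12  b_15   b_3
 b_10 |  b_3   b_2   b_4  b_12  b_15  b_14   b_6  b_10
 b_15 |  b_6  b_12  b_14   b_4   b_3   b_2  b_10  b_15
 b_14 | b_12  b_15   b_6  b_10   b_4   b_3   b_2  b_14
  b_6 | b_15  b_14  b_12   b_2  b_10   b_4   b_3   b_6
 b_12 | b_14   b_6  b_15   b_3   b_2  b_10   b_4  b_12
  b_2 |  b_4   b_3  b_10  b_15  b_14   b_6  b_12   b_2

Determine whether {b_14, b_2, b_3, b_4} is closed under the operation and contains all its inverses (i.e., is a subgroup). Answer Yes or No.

No

b_4 ∘ b_14 = b_12, which is not in {b_14, b_2, b_3, b_4}.
The subset is not closed under ∘, so it is not a subgroup.
(Structurally, G here is isomorphic to the quaternion group Q_8.)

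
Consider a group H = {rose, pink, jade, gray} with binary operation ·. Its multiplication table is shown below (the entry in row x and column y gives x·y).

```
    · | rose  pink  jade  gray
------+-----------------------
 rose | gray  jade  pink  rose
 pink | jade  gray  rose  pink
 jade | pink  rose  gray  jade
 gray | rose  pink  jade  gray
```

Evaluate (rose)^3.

rose^1 = rose
rose^2 = rose·rose = gray
rose^3 = gray·rose = rose

rose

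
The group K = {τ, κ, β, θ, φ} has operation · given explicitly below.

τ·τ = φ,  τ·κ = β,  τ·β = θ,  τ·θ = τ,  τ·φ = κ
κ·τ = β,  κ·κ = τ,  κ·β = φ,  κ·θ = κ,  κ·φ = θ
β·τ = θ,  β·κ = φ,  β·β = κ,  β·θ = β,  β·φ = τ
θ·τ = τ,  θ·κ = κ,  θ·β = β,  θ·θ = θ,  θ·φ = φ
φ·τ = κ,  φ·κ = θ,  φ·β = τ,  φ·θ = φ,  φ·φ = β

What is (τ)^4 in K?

τ^1 = τ
τ^2 = τ·τ = φ
τ^3 = φ·τ = κ
τ^4 = κ·τ = β
(Structurally, K here is isomorphic to the cyclic group Z_5.)

β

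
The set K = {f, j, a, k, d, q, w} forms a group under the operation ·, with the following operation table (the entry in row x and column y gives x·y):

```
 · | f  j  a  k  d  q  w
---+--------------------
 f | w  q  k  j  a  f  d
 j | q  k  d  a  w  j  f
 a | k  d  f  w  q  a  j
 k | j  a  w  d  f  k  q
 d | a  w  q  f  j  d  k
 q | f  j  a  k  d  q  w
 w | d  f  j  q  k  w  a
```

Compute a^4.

w

a^1 = a
a^2 = a·a = f
a^3 = f·a = k
a^4 = k·a = w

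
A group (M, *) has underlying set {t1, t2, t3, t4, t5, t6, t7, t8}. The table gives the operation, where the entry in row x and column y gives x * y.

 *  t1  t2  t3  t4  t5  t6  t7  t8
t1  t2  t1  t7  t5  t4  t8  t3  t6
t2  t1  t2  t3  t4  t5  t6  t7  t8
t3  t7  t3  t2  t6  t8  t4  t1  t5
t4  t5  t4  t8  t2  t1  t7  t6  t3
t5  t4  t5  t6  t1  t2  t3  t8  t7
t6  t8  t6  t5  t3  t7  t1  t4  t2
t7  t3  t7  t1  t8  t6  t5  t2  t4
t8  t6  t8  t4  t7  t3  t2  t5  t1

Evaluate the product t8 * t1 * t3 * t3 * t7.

t4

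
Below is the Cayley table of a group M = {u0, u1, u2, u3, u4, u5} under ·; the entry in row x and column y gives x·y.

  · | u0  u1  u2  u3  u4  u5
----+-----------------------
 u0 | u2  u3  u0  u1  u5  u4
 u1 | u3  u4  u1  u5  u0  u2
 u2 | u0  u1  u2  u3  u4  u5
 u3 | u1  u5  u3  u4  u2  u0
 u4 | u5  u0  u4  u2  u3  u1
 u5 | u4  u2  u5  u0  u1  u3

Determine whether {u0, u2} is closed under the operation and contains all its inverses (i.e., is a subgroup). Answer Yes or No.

{u0, u2} contains the identity u2.
Checking products: every product of two elements of {u0, u2} (read from the table) lies in {u0, u2}, so the set is closed.
In a finite group, a nonempty closed subset is a subgroup. So {u0, u2} ≤ M.

Yes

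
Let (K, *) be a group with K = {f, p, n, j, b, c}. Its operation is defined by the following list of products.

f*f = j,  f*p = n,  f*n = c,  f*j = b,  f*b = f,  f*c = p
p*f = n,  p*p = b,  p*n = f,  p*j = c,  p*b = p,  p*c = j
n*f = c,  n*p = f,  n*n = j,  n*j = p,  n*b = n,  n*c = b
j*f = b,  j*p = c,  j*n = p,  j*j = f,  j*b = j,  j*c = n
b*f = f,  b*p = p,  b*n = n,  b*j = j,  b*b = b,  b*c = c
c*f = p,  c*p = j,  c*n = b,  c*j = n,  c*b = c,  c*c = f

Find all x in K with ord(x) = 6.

{c, n}

Identity is b. Compute the order of each non-identity element by repeated multiplication:
  f: f → j → b  (order 3)
  p: p → b  (order 2)
  n: n → j → p → f → c → b  (order 6)
  j: j → f → b  (order 3)
  c: c → f → p → j → n → b  (order 6)
Elements of order 6: {c, n}.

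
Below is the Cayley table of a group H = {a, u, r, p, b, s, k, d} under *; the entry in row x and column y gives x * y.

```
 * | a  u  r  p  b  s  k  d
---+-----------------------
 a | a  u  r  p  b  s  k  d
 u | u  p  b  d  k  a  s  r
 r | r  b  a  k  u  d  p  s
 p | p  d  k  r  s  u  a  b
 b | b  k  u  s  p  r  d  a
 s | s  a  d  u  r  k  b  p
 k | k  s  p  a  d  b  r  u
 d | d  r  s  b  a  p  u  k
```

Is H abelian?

Check whether the table is symmetric across its main diagonal.
Every entry (row x, col y) equals the entry (row y, col x), so H is abelian.

Yes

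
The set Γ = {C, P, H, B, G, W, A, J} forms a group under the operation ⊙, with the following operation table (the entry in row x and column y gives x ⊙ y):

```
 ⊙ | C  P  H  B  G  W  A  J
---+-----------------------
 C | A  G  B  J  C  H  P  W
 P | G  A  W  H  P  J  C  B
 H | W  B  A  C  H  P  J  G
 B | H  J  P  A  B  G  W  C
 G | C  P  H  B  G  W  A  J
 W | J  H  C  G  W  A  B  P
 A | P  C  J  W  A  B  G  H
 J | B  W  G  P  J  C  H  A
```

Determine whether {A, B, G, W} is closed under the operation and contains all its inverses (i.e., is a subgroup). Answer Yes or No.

Yes

{A, B, G, W} contains the identity G.
Checking products: every product of two elements of {A, B, G, W} (read from the table) lies in {A, B, G, W}, so the set is closed.
In a finite group, a nonempty closed subset is a subgroup. So {A, B, G, W} ≤ Γ.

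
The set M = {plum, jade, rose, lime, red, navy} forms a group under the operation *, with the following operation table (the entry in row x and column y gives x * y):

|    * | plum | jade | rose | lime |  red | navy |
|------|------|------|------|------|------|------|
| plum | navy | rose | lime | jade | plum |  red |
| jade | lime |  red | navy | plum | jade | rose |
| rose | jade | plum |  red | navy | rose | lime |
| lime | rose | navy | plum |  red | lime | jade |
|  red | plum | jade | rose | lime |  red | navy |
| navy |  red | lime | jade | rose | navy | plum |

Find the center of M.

An element z is central iff its row equals its column in the table.
For navy: navy * lime = rose ≠ jade = lime * navy, so navy ∉ Z.
Checking each element this way leaves Z(M) = {red}.

{red}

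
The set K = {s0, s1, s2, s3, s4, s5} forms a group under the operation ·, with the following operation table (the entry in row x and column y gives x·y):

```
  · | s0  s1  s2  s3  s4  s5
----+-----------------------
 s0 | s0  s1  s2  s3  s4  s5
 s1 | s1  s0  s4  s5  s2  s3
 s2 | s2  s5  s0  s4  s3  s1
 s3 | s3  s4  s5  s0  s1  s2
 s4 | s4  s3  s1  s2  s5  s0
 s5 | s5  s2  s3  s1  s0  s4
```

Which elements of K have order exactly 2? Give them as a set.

{s1, s2, s3}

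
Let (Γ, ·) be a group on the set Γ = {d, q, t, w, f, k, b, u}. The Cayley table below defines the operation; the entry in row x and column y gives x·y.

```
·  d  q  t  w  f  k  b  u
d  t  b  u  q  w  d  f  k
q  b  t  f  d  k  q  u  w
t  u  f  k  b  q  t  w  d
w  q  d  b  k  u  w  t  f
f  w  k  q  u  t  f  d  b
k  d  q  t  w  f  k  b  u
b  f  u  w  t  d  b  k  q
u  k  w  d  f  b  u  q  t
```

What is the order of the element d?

4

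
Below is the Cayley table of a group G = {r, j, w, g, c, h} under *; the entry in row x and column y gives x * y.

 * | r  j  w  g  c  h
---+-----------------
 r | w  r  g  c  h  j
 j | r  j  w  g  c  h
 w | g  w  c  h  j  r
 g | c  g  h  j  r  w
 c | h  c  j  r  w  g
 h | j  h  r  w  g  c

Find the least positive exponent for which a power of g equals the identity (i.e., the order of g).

The identity element is j (its row matches the header).
g^1 = g
g^2 = g * g = j
The first power of g equal to the identity is g^2, so ord(g) = 2.
(Structurally, G here is isomorphic to the cyclic group Z_6.)

2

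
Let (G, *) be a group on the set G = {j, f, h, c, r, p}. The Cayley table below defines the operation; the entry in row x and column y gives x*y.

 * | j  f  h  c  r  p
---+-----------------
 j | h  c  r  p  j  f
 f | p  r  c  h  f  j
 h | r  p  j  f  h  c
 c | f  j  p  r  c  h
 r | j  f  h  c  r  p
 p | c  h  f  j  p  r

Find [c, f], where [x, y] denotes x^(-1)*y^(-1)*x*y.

h

Identity is r; from the table c^(-1) = c and f^(-1) = f.
c*f = j
j*c = p
p*f = h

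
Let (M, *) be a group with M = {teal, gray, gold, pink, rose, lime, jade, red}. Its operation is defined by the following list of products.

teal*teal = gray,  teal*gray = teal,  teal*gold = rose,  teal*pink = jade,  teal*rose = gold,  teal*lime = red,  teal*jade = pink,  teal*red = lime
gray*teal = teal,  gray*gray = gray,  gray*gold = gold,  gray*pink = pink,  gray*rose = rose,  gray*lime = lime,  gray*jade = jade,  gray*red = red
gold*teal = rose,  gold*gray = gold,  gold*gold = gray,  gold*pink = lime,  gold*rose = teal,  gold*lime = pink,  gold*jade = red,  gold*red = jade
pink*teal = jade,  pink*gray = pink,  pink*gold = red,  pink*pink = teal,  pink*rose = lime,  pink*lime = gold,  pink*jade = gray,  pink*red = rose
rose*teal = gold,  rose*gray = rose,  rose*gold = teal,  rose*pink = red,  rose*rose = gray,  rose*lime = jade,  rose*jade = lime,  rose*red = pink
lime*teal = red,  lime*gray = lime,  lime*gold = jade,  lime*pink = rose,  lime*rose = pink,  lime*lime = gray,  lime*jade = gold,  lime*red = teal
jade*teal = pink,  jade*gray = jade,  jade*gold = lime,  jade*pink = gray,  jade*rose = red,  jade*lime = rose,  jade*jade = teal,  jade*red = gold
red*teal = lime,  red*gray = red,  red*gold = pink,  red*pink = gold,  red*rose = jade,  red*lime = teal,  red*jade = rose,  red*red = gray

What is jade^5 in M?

jade^1 = jade
jade^2 = jade * jade = teal
jade^3 = teal * jade = pink
jade^4 = pink * jade = gray
jade^5 = gray * jade = jade

jade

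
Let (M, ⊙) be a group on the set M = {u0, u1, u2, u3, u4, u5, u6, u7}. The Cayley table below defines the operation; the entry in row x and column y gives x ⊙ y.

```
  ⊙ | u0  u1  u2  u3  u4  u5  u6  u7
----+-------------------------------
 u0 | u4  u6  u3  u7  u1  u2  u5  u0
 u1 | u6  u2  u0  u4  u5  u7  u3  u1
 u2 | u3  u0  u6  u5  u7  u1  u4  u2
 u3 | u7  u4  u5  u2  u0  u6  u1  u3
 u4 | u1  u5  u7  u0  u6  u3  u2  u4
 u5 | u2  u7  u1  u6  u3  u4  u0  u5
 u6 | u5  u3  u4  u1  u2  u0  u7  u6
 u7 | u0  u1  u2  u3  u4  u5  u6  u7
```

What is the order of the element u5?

The identity element is u7 (its row matches the header).
u5^1 = u5
u5^2 = u5 ⊙ u5 = u4
u5^3 = u4 ⊙ u5 = u3
u5^4 = u3 ⊙ u5 = u6
u5^5 = u6 ⊙ u5 = u0
u5^6 = u0 ⊙ u5 = u2
u5^7 = u2 ⊙ u5 = u1
u5^8 = u1 ⊙ u5 = u7
The first power of u5 equal to the identity is u5^8, so ord(u5) = 8.

8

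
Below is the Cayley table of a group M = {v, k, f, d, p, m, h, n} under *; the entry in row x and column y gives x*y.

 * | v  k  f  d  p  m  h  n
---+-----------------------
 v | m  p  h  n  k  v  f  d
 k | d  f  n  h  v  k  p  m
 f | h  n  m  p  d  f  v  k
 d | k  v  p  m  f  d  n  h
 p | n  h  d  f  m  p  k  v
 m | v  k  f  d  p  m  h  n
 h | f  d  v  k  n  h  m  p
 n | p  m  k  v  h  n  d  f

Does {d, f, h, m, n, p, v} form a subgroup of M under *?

No

n*f = k, which is not in {d, f, h, m, n, p, v}.
The subset is not closed under *, so it is not a subgroup.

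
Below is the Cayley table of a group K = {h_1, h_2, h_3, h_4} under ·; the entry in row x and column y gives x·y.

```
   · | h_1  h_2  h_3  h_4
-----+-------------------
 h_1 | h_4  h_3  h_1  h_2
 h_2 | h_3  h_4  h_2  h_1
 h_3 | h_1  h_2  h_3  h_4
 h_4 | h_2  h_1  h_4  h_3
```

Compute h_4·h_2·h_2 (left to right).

h_3

h_4·h_2 = h_1
h_1·h_2 = h_3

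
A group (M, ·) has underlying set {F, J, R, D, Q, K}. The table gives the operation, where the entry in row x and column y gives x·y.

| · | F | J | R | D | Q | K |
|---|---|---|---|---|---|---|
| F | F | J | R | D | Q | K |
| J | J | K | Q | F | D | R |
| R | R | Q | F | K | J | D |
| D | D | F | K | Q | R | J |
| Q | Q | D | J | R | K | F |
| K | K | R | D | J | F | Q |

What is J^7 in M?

J

J^1 = J
J^2 = J·J = K
J^3 = K·J = R
J^4 = R·J = Q
J^5 = Q·J = D
J^6 = D·J = F
J^7 = F·J = J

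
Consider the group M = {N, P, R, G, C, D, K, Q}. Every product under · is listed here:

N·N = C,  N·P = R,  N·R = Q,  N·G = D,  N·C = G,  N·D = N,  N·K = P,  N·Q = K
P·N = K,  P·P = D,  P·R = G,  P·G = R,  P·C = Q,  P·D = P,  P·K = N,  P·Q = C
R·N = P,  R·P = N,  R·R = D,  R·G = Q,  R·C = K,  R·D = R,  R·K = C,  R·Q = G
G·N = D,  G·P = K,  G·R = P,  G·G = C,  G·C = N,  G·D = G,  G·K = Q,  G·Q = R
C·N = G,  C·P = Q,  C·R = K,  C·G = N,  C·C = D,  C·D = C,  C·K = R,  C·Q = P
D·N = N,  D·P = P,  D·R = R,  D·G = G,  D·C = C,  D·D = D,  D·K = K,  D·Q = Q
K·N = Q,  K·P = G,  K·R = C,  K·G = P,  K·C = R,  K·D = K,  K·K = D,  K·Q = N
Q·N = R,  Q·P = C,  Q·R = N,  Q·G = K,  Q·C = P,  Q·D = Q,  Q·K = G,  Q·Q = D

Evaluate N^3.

N^1 = N
N^2 = N·N = C
N^3 = C·N = G

G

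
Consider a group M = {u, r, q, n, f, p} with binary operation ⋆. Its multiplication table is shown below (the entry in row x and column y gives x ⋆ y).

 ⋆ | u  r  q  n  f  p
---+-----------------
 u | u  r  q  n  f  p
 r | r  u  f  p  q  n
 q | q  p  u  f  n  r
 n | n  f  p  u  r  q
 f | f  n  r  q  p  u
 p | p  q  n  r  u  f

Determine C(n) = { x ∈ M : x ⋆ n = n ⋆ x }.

{n, u}

Compare row n with column n entry by entry.
f ⋆ n = q but n ⋆ f = r, so f does not.
Collecting the elements that commute with n: C(n) = {n, u}.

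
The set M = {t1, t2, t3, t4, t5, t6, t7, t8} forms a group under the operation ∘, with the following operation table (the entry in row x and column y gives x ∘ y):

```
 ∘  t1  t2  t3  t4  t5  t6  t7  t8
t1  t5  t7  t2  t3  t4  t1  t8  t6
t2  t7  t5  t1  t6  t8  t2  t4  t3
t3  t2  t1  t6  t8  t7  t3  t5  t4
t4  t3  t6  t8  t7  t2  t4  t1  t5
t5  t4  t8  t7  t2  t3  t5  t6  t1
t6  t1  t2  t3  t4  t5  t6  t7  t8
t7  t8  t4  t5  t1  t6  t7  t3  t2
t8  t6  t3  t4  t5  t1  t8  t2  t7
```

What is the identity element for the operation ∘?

The identity e satisfies e ∘ x = x for all x, so its row in the table reproduces the column headers.
Row t6 reads: t1, t2, t3, t4, t5, t6, t7, t8 — exactly the header order. So t6 is the identity.

t6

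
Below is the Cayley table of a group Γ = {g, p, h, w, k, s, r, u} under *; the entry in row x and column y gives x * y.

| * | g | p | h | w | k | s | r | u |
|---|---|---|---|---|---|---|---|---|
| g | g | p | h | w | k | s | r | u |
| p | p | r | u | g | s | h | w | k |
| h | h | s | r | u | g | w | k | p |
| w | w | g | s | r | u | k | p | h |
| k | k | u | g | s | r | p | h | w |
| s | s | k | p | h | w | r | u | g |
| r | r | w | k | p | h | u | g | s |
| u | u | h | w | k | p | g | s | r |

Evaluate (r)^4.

g

r^1 = r
r^2 = r * r = g
r^3 = g * r = r
r^4 = r * r = g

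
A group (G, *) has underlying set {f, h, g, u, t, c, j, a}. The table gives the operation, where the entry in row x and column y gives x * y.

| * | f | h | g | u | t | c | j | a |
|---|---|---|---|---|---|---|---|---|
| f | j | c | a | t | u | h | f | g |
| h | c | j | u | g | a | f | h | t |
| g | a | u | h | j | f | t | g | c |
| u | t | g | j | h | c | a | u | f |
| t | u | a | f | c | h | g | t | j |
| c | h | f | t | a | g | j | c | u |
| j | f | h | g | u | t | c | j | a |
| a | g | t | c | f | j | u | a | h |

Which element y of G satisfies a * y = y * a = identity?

First locate the identity: row j matches the header, so j is the identity.
Scan row a for j: a * t = j. Hence a^(-1) = t.

t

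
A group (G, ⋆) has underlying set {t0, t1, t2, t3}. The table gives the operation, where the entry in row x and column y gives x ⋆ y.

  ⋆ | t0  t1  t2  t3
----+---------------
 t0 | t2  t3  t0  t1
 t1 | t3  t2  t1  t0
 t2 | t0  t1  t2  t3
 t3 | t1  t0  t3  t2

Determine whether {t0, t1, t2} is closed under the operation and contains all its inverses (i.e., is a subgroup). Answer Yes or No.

No

t0 ⋆ t1 = t3, which is not in {t0, t1, t2}.
The subset is not closed under ⋆, so it is not a subgroup.
(Structurally, G here is isomorphic to the Klein four-group V_4.)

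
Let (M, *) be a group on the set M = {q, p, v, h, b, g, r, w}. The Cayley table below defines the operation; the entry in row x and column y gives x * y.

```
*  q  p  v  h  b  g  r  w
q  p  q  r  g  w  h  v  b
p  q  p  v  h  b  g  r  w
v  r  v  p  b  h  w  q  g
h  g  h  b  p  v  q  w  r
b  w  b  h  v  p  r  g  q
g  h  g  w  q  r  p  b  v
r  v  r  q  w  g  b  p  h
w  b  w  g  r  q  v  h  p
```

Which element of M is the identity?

p

The identity e satisfies e * x = x for all x, so its row in the table reproduces the column headers.
Row p reads: q, p, v, h, b, g, r, w — exactly the header order. So p is the identity.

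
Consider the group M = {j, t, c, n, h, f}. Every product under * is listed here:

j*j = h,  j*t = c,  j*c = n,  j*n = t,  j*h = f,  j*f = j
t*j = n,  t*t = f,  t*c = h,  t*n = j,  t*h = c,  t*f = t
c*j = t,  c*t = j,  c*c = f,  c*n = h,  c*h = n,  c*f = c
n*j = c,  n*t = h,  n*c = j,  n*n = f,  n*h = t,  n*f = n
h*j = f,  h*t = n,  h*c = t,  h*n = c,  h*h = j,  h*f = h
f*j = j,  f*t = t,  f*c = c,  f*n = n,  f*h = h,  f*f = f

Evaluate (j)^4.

j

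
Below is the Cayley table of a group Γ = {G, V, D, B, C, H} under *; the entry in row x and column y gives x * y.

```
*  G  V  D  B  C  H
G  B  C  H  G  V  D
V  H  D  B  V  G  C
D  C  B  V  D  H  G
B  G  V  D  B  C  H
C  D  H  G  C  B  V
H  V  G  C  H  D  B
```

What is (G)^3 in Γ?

G^1 = G
G^2 = G * G = B
G^3 = B * G = G

G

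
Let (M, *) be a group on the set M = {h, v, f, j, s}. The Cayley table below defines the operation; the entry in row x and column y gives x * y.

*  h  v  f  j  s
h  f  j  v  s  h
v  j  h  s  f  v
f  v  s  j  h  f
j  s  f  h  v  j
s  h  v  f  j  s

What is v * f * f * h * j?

f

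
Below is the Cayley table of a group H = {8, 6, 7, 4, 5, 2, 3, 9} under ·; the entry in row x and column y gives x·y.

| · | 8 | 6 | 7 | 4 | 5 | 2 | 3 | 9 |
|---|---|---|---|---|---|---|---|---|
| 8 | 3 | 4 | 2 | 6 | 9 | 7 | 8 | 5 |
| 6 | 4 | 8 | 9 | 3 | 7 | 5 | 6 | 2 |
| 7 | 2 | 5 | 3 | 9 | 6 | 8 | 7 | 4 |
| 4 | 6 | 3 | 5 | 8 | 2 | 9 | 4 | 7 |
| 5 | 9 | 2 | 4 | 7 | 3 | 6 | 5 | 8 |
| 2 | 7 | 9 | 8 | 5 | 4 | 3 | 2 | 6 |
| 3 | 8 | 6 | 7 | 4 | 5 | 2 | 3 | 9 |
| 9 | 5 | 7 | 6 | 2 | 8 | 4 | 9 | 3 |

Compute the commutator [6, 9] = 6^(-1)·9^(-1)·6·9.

Identity is 3; from the table 6^(-1) = 4 and 9^(-1) = 9.
4·9 = 7
7·6 = 5
5·9 = 8
(Structurally, H here is isomorphic to the dihedral group D_4.)

8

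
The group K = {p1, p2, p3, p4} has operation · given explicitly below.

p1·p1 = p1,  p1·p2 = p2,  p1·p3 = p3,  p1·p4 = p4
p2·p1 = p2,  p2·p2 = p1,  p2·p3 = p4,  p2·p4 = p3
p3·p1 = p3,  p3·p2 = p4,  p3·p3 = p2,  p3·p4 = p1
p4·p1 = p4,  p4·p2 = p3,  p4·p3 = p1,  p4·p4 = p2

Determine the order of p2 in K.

The identity element is p1 (its row matches the header).
p2^1 = p2
p2^2 = p2·p2 = p1
The first power of p2 equal to the identity is p2^2, so ord(p2) = 2.

2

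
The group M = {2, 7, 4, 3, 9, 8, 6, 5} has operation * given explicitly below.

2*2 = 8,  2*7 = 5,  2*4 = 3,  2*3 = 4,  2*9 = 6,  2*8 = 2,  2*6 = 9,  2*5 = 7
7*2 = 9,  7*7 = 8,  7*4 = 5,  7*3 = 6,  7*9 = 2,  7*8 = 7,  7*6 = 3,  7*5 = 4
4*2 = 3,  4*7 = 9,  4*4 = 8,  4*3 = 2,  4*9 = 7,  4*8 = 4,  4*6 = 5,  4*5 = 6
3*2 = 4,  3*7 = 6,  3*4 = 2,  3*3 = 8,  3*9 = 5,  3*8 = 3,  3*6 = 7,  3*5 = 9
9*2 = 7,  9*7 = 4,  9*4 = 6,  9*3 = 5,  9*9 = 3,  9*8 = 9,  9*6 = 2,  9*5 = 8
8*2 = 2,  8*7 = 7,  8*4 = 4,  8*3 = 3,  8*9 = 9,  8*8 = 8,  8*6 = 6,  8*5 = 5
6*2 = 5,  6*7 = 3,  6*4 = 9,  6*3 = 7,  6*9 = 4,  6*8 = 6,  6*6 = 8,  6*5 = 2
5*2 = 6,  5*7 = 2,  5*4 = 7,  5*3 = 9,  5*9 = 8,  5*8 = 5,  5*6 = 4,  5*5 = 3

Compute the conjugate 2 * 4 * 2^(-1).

The identity is 8. In row 2, the entry 8 sits in column 2, so 2^(-1) = 2.
2 * 4 = 3
3 * 2 = 4

4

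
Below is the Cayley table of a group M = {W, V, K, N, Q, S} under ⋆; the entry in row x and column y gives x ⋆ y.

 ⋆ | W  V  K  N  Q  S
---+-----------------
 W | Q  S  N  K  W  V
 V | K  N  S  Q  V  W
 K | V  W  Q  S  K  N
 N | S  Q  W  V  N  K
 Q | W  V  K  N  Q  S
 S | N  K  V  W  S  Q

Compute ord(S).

2

The identity element is Q (its row matches the header).
S^1 = S
S^2 = S ⋆ S = Q
The first power of S equal to the identity is S^2, so ord(S) = 2.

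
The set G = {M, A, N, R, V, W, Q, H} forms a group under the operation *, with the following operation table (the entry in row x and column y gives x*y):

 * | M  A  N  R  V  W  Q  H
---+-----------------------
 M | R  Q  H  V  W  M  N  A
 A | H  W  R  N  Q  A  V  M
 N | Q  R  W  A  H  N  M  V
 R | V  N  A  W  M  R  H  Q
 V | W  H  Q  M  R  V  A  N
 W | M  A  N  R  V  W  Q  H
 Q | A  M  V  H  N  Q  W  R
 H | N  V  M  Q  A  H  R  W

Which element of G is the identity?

The identity e satisfies e*x = x for all x, so its row in the table reproduces the column headers.
Row W reads: M, A, N, R, V, W, Q, H — exactly the header order. So W is the identity.

W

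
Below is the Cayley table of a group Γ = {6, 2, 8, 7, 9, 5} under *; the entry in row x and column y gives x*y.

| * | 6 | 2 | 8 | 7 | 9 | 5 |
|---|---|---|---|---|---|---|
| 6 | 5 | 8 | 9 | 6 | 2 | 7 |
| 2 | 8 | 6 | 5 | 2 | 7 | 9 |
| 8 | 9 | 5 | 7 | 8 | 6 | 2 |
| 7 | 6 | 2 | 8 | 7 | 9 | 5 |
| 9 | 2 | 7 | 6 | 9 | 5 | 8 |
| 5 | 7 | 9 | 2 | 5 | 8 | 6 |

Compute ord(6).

The identity element is 7 (its row matches the header).
6^1 = 6
6^2 = 6*6 = 5
6^3 = 5*6 = 7
The first power of 6 equal to the identity is 6^3, so ord(6) = 3.
(Structurally, Γ here is isomorphic to the cyclic group Z_6.)

3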